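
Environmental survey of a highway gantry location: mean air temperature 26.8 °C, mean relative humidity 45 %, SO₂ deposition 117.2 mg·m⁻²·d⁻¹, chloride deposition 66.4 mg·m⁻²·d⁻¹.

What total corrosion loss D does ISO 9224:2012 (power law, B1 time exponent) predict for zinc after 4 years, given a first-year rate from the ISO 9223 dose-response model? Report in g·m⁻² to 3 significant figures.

D(4) = 64.5 g·m⁻²

zinc: T>10 °C ⇒ hinge -0.071·(26.8−10) = -1.1928
  sulphur-dioxide contribution → 0.2523 μm/a
  chloride contribution → 2.675 μm/a
  ⇒ r_corr(zinc) = 2.927 μm/a
ISO 9224: D(t) = r_corr · t^b with b = 0.813 (zinc, B1)
  D(4) = 2.927 × 4^0.813 = 2.927 × 3.087 = 9.036 μm
  Mass loss = 9.036 μm × 7.14 g/cm³ = 64.51 g·m⁻²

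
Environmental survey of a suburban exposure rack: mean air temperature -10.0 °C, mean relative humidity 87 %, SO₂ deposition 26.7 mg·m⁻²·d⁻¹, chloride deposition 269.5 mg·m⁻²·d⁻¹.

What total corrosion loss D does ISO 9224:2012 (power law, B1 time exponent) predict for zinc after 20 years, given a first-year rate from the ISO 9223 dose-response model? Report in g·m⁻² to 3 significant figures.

zinc: f(T) = +0.038·(T−10) [T≤10 °C] = -0.7600
  Pd branch = 0.0129·Pd^0.44·e^(0.046·RH+f) = 1.4 μm/a
  Sd branch = 0.0175·Sd^0.57·e^(0.008·RH+0.085·T) = 0.3644 μm/a
  r_corr = 1.4 + 0.3644 = 1.765 μm/a
Power-law: D(20) = r_corr · 20^0.813
  D(20) = 1.765 × 20^0.813 = 1.765 × 11.42 = 20.16 μm
  Mass loss = 20.16 μm × 7.14 g/cm³ = 143.9 g·m⁻²

D(20) = 144 g·m⁻²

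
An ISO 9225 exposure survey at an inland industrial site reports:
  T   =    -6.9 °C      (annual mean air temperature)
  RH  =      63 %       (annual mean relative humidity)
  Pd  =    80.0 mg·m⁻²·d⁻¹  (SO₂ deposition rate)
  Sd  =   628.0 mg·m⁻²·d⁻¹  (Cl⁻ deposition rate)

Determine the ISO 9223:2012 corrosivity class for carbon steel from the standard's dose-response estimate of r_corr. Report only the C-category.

C3

carbon steel: temperature factor f = +0.150·(-16.9) = -2.5350
  SO₂ term: 1.77·80.0^0.52·exp(0.02·63-2.5350) = 4.829
  Cl⁻ term: 0.102·628.0^0.62·exp(0.033·63+0.04·-6.9) = 33.6
  sum: 4.829 + 33.6 → r_corr = 38.43 μm/a
Category bounds: 25…50 μm/a bracket r_corr ⇒ C3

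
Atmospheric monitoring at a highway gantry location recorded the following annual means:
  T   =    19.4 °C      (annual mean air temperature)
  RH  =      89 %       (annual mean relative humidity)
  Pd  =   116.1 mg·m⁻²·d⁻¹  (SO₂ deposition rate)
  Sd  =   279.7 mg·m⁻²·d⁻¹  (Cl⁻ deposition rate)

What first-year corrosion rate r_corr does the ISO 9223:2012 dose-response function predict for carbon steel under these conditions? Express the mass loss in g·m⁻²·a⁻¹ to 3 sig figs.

carbon steel: temperature factor f = -0.054·(9.4) = -0.5076
  SO₂ term: 1.77·116.1^0.52·exp(0.02·89-0.5076) = 74.87
  Cl⁻ term: 0.102·279.7^0.62·exp(0.033·89+0.04·19.4) = 137.4
  r_corr = 74.87 + 137.4 = 212.3 μm/a
Convert to mass loss: 212.3 μm/a × 7.85 g/cm³ = 1667 g·m⁻²·a⁻¹

r_corr = 1.67e+03 g·m⁻²·a⁻¹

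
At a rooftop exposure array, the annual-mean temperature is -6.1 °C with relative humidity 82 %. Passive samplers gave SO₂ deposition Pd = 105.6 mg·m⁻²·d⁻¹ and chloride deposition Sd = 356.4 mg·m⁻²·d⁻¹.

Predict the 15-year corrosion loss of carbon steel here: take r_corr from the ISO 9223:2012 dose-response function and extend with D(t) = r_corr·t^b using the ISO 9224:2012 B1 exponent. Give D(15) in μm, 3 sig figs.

carbon steel: f(T) = +0.150·(T−10) [T≤10 °C] = -2.4150
  Pd branch = 1.77·Pd^0.52·e^(0.02·RH+f) = 9.198 μm/a
  Cl⁻ term: 0.102·356.4^0.62·exp(0.033·82+0.04·-6.1) = 45.71
  sum: 9.198 + 45.71 → r_corr = 54.91 μm/a
Power-law: D(15) = r_corr · 15^0.523
  D(15) = 54.91 × 15^0.523 = 54.91 × 4.122 = 226.3 μm

D(15) = 226 μm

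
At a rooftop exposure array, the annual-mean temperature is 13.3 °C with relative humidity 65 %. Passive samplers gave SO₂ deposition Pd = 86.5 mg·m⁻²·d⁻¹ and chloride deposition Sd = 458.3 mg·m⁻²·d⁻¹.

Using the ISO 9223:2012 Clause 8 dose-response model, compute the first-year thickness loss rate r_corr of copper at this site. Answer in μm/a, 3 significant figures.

r_corr = 1.67 μm/a

copper: temperature factor f = -0.080·(3.3) = -0.2640
  SO₂ term: 0.0053·86.5^0.26·exp(0.059·65-0.2640) = 0.6008
  Sd branch = 0.01025·Sd^0.27·e^(0.036·RH+0.049·T) = 1.068 μm/a
  r_corr = 0.6008 + 1.068 = 1.669 μm/a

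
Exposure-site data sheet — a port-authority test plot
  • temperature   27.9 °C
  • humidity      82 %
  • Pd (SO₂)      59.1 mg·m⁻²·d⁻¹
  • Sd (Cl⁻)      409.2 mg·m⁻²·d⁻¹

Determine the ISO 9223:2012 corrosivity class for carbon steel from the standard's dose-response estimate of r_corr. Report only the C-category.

carbon steel: T>10 °C ⇒ hinge -0.054·(27.9−10) = -0.9666
  SO₂ term: 1.77·59.1^0.52·exp(0.02·82-0.9666) = 28.95
  Sd branch = 0.102·Sd^0.62·e^(0.033·RH+0.04·T) = 194 μm/a
  sum: 28.95 + 194 → r_corr = 223 μm/a
ISO 9223 Table 2 (carbon steel): 200 < 223 ≤ 700 μm/a ⇒ CX

CX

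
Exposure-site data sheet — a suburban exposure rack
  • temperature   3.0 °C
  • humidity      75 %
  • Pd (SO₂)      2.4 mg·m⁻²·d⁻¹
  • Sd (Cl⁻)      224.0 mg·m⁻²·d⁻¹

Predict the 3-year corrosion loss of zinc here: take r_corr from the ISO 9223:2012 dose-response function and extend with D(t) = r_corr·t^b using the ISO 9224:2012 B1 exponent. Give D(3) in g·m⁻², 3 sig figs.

zinc: f(T) = +0.038·(T−10) [T≤10 °C] = -0.2660
  Pd branch = 0.0129·Pd^0.44·e^(0.046·RH+f) = 0.4578 μm/a
  Cl⁻ term: 0.0175·224.0^0.57·exp(0.008·75+0.085·3.0) = 0.8995
  sum: 0.4578 + 0.8995 → r_corr = 1.357 μm/a
Long-term exponent b (ISO 9224 Table 2, B1) = 0.813
  D(3) = 1.357 × 3^0.813 = 1.357 × 2.443 = 3.316 μm
  Mass loss = 3.316 μm × 7.14 g/cm³ = 23.67 g·m⁻²

D(3) = 23.7 g·m⁻²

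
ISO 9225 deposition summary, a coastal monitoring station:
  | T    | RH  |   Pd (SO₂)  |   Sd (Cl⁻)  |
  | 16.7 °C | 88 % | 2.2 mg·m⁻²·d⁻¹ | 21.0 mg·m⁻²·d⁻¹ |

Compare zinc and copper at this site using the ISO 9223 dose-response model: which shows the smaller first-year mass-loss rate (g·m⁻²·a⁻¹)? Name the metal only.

zinc: T>10 °C ⇒ hinge -0.071·(16.7−10) = -0.4757
  sulphur-dioxide contribution → 0.6497 μm/a
  chloride contribution → 0.8297 μm/a
  total first-year rate 1.479 μm/a
  mass loss = 1.479 μm/a × 7.14 g/cm³ = 10.56 g·m⁻²·a⁻¹
copper: T>10 °C ⇒ hinge -0.080·(16.7−10) = -0.5360
  sulphur-dioxide contribution → 0.6845 μm/a
  chloride contribution → 1.256 μm/a
  ⇒ r_corr(copper) = 1.94 μm/a
  mass loss = 1.94 μm/a × 8.96 g/cm³ = 17.39 g·m⁻²·a⁻¹
Ordering by g·m⁻²·a⁻¹: copper (17.4) > zinc (10.6)

zinc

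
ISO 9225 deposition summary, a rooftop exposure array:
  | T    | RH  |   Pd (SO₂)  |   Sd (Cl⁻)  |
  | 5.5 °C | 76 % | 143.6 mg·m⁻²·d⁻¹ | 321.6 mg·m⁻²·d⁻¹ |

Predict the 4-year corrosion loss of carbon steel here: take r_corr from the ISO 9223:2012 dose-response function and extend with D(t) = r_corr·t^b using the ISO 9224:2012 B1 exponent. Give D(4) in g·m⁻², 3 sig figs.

D(4) = 1.79e+03 g·m⁻²

carbon steel: f(T) = +0.150·(T−10) [T≤10 °C] = -0.6750
  SO₂ term: 1.77·143.6^0.52·exp(0.02·76-0.6750) = 54.53
  Cl⁻ term: 0.102·321.6^0.62·exp(0.033·76+0.04·5.5) = 55.96
  r_corr = 54.53 + 55.96 = 110.5 μm/a
Long-term exponent b (ISO 9224 Table 2, B1) = 0.523
  D(4) = 110.5 × 4^0.523 = 110.5 × 2.065 = 228.2 μm
  Mass loss = 228.2 μm × 7.85 g/cm³ = 1791 g·m⁻²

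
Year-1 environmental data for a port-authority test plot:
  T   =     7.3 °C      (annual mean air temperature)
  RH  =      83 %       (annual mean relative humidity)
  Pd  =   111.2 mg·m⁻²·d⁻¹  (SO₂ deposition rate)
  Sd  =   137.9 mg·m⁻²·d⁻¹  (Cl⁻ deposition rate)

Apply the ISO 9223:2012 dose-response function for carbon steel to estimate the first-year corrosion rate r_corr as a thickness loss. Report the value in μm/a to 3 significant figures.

carbon steel: temperature factor f = +0.150·(-2.7) = -0.4050
  SO₂ term: 1.77·111.2^0.52·exp(0.02·83-0.4050) = 71.94
  Cl⁻ term: 0.102·137.9^0.62·exp(0.033·83+0.04·7.3) = 44.82
  sum: 71.94 + 44.82 → r_corr = 116.8 μm/a

r_corr = 117 μm/a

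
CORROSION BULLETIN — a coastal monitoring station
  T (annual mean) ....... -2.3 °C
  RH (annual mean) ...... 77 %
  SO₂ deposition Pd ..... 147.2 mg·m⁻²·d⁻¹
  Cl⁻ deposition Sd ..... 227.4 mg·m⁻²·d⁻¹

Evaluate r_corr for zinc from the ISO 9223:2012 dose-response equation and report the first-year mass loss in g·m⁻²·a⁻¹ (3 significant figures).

r_corr = 22.1 g·m⁻²·a⁻¹

zinc: temperature factor f = +0.038·(-12.3) = -0.4674
  SO₂ term: 0.0129·147.2^0.44·exp(0.046·77-0.4674) = 2.51
  Cl⁻ term: 0.0175·227.4^0.57·exp(0.008·77+0.085·-2.3) = 0.5875
  sum: 2.51 + 0.5875 → r_corr = 3.098 μm/a
Convert to mass loss: 3.098 μm/a × 7.14 g/cm³ = 22.12 g·m⁻²·a⁻¹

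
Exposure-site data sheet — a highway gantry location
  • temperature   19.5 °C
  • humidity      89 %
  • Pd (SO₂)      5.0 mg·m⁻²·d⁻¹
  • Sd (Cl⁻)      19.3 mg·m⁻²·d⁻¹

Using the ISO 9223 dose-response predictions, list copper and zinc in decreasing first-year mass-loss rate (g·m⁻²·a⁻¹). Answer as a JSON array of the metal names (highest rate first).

["copper", "zinc"]

copper: T>10 °C ⇒ hinge -0.080·(19.5−10) = -0.7600
  Pd branch = 0.0053·Pd^0.26·e^(0.059·RH+f) = 0.7185 μm/a
  Cl⁻ term: 0.01025·19.3^0.27·exp(0.036·89+0.049·19.5) = 1.46
  r_corr = 0.7185 + 1.46 = 2.178 μm/a
  mass loss = 2.178 μm/a × 8.96 g/cm³ = 19.52 g·m⁻²·a⁻¹
zinc: f(T) = -0.071·(T−10) [T>10 °C] = -0.6745
  SO₂ term: 0.0129·5.0^0.44·exp(0.046·89-0.6745) = 0.8002
  Cl⁻ term: 0.0175·19.3^0.57·exp(0.008·89+0.085·19.5) = 1.011
  sum: 0.8002 + 1.011 → r_corr = 1.811 μm/a
  mass loss = 1.811 μm/a × 7.14 g/cm³ = 12.93 g·m⁻²·a⁻¹
Ordering by g·m⁻²·a⁻¹: copper (19.5) > zinc (12.9)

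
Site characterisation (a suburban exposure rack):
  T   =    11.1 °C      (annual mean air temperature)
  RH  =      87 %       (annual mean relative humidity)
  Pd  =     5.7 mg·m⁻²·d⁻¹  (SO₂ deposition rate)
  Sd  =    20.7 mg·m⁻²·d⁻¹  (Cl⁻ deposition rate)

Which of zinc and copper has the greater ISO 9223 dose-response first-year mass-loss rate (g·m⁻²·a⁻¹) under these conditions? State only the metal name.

zinc: T>10 °C ⇒ hinge -0.071·(11.1−10) = -0.0781
  SO₂ term: 0.0129·5.7^0.44·exp(0.046·87-0.0781) = 1.404
  Sd branch = 0.0175·Sd^0.57·e^(0.008·RH+0.085·T) = 0.5072 μm/a
  sum: 1.404 + 0.5072 → r_corr = 1.911 μm/a
  mass loss = 1.911 μm/a × 7.14 g/cm³ = 13.64 g·m⁻²·a⁻¹
copper: T>10 °C ⇒ hinge -0.080·(11.1−10) = -0.0880
  SO₂ term: 0.0053·5.7^0.26·exp(0.059·87-0.0880) = 1.294
  Sd branch = 0.01025·Sd^0.27·e^(0.036·RH+0.049·T) = 0.9172 μm/a
  sum: 1.294 + 0.9172 → r_corr = 2.211 μm/a
  mass loss = 2.211 μm/a × 8.96 g/cm³ = 19.81 g·m⁻²·a⁻¹
Ordering by g·m⁻²·a⁻¹: copper (19.8) > zinc (13.6)

copper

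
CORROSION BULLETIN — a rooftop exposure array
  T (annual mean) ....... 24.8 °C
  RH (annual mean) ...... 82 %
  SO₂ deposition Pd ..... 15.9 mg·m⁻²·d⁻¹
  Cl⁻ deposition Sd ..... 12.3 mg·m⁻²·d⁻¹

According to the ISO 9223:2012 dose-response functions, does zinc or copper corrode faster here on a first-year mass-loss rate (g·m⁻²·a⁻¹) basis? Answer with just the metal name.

zinc: temperature factor f = -0.071·(14.8) = -1.0508
  sulphur-dioxide contribution → 0.6622 μm/a
  chloride contribution → 1.161 μm/a
  total first-year rate 1.823 μm/a
  mass loss = 1.823 μm/a × 7.14 g/cm³ = 13.01 g·m⁻²·a⁻¹
copper: T>10 °C ⇒ hinge -0.080·(24.8−10) = -1.1840
  sulphur-dioxide contribution → 0.4203 μm/a
  chloride contribution → 1.303 μm/a
  total first-year rate 1.723 μm/a
  mass loss = 1.723 μm/a × 8.96 g/cm³ = 15.44 g·m⁻²·a⁻¹
Ordering by g·m⁻²·a⁻¹: copper (15.4) > zinc (13)

copper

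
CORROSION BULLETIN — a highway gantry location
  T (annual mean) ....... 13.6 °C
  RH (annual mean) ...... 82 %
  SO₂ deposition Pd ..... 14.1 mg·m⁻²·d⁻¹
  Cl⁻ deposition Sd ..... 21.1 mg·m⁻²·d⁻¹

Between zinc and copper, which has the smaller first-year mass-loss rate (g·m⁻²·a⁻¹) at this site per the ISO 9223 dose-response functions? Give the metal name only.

zinc: T>10 °C ⇒ hinge -0.071·(13.6−10) = -0.2556
  sulphur-dioxide contribution → 1.391 μm/a
  chloride contribution → 0.6093 μm/a
  total first-year rate 2.001 μm/a
  mass loss = 2.001 μm/a × 7.14 g/cm³ = 14.28 g·m⁻²·a⁻¹
copper: temperature factor f = -0.080·(3.6) = -0.2880
  sulphur-dioxide contribution → 0.998 μm/a
  chloride contribution → 0.8704 μm/a
  ⇒ r_corr(copper) = 1.868 μm/a
  mass loss = 1.868 μm/a × 8.96 g/cm³ = 16.74 g·m⁻²·a⁻¹
Ordering by g·m⁻²·a⁻¹: copper (16.7) > zinc (14.3)

zinc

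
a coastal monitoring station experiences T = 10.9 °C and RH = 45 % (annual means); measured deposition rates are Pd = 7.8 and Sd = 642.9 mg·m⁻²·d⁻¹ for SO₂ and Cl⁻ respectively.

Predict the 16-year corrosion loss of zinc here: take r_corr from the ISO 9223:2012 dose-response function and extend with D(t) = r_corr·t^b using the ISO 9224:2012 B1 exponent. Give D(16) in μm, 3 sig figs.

D(16) = 26.3 μm

zinc: f(T) = -0.071·(T−10) [T>10 °C] = -0.0639
  Pd branch = 0.0129·Pd^0.44·e^(0.046·RH+f) = 0.2368 μm/a
  Sd branch = 0.0175·Sd^0.57·e^(0.008·RH+0.085·T) = 2.526 μm/a
  sum: 0.2368 + 2.526 → r_corr = 2.763 μm/a
ISO 9224: D(t) = r_corr · t^b with b = 0.813 (zinc, B1)
  D(16) = 2.763 × 16^0.813 = 2.763 × 9.527 = 26.32 μm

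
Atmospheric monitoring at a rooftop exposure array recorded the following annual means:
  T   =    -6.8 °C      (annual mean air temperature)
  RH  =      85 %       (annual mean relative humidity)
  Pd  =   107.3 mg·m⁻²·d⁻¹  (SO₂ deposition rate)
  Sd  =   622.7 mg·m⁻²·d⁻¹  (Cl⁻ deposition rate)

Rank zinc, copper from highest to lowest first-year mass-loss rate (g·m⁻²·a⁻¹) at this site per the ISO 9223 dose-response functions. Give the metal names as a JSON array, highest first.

zinc: temperature factor f = +0.038·(-16.8) = -0.6384
  SO₂ term: 0.0129·107.3^0.44·exp(0.046·85-0.6384) = 2.66
  Cl⁻ term: 0.0175·622.7^0.57·exp(0.008·85+0.085·-6.8) = 0.7587
  sum: 2.66 + 0.7587 → r_corr = 3.419 μm/a
  mass loss = 3.419 μm/a × 7.14 g/cm³ = 24.41 g·m⁻²·a⁻¹
copper: temperature factor f = +0.126·(-16.8) = -2.1168
  SO₂ term: 0.0053·107.3^0.26·exp(0.059·85-2.1168) = 0.3243
  Sd branch = 0.01025·Sd^0.27·e^(0.036·RH+0.049·T) = 0.89 μm/a
  sum: 0.3243 + 0.89 → r_corr = 1.214 μm/a
  mass loss = 1.214 μm/a × 8.96 g/cm³ = 10.88 g·m⁻²·a⁻¹
Ordering by g·m⁻²·a⁻¹: zinc (24.4) > copper (10.9)

["zinc", "copper"]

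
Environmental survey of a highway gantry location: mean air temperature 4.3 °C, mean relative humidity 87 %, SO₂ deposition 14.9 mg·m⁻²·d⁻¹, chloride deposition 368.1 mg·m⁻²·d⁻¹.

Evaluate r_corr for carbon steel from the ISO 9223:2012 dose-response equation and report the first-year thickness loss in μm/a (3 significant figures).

r_corr = 101 μm/a

carbon steel: f(T) = +0.150·(T−10) [T≤10 °C] = -0.8550
  SO₂ term: 1.77·14.9^0.52·exp(0.02·87-0.8550) = 17.47
  Sd branch = 0.102·Sd^0.62·e^(0.033·RH+0.04·T) = 83.38 μm/a
  sum: 17.47 + 83.38 → r_corr = 100.9 μm/a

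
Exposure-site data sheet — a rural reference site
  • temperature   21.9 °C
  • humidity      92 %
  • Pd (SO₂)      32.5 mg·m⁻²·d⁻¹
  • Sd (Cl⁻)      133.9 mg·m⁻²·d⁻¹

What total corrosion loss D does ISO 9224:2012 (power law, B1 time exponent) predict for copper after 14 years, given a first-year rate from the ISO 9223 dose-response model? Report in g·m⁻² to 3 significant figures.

D(14) = 221 g·m⁻²

copper: T>10 °C ⇒ hinge -0.080·(21.9−10) = -0.9520
  Pd branch = 0.0053·Pd^0.26·e^(0.059·RH+f) = 1.152 μm/a
  Cl⁻ term: 0.01025·133.9^0.27·exp(0.036·92+0.049·21.9) = 3.086
  sum: 1.152 + 3.086 → r_corr = 4.237 μm/a
ISO 9224: D(t) = r_corr · t^b with b = 0.667 (copper, B1)
  D(14) = 4.237 × 14^0.667 = 4.237 × 5.814 = 24.64 μm
  Mass loss = 24.64 μm × 8.96 g/cm³ = 220.7 g·m⁻²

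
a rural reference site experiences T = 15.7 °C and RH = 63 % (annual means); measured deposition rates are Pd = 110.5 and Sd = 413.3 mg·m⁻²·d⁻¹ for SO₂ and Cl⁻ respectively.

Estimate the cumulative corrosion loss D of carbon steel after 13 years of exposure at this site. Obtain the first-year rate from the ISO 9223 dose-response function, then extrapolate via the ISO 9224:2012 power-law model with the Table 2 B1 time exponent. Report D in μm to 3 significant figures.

D(13) = 447 μm

carbon steel: temperature factor f = -0.054·(5.7) = -0.3078
  SO₂ term: 1.77·110.5^0.52·exp(0.02·63-0.3078) = 52.97
  Sd branch = 0.102·Sd^0.62·e^(0.033·RH+0.04·T) = 64.02 μm/a
  r_corr = 52.97 + 64.02 = 117 μm/a
Long-term exponent b (ISO 9224 Table 2, B1) = 0.523
  D(13) = 117 × 13^0.523 = 117 × 3.825 = 447.5 μm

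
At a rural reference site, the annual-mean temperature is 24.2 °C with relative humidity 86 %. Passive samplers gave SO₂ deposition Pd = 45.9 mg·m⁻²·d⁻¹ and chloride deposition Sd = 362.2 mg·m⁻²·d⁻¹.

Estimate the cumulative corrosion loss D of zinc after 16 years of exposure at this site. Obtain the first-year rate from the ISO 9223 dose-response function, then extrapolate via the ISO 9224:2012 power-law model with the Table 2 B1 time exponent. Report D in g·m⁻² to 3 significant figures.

D(16) = 623 g·m⁻²

zinc: T>10 °C ⇒ hinge -0.071·(24.2−10) = -1.0082
  sulphur-dioxide contribution → 1.324 μm/a
  chloride contribution → 7.83 μm/a
  total first-year rate 9.155 μm/a
Long-term exponent b (ISO 9224 Table 2, B1) = 0.813
  D(16) = 9.155 × 16^0.813 = 9.155 × 9.527 = 87.21 μm
  Mass loss = 87.21 μm × 7.14 g/cm³ = 622.7 g·m⁻²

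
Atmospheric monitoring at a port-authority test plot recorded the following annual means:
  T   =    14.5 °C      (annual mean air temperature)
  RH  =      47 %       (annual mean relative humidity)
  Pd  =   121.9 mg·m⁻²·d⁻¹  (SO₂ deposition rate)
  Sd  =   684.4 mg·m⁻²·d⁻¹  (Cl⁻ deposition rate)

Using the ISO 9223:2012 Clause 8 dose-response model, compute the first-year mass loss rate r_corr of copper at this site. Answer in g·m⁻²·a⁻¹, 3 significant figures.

copper: T>10 °C ⇒ hinge -0.080·(14.5−10) = -0.3600
  SO₂ term: 0.0053·121.9^0.26·exp(0.059·47-0.3600) = 0.2063
  Cl⁻ term: 0.01025·684.4^0.27·exp(0.036·47+0.049·14.5) = 0.6602
  r_corr = 0.2063 + 0.6602 = 0.8665 μm/a
Convert to mass loss: 0.8665 μm/a × 8.96 g/cm³ = 7.764 g·m⁻²·a⁻¹

r_corr = 7.76 g·m⁻²·a⁻¹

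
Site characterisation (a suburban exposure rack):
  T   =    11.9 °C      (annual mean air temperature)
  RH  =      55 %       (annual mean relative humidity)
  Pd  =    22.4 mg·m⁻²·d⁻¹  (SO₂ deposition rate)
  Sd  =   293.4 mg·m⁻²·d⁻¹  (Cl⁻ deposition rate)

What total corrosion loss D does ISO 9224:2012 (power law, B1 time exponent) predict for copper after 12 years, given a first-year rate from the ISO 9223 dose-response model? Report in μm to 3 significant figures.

D(12) = 4.61 μm

copper: temperature factor f = -0.080·(1.9) = -0.1520
  sulphur-dioxide contribution → 0.2622 μm/a
  chloride contribution → 0.6167 μm/a
  ⇒ r_corr(copper) = 0.8789 μm/a
Power-law: D(12) = r_corr · 12^0.667
  D(12) = 0.8789 × 12^0.667 = 0.8789 × 5.246 = 4.611 μm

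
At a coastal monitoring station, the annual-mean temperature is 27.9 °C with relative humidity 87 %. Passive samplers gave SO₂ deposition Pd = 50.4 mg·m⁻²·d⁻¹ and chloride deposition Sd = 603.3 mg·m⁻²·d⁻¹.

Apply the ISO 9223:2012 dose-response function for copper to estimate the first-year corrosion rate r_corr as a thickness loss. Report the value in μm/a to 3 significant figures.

copper: f(T) = -0.080·(T−10) [T>10 °C] = -1.4320
  SO₂ term: 0.0053·50.4^0.26·exp(0.059·87-1.4320) = 0.5946
  Cl⁻ term: 0.01025·603.3^0.27·exp(0.036·87+0.049·27.9) = 5.193
  sum: 0.5946 + 5.193 → r_corr = 5.787 μm/a

r_corr = 5.79 μm/a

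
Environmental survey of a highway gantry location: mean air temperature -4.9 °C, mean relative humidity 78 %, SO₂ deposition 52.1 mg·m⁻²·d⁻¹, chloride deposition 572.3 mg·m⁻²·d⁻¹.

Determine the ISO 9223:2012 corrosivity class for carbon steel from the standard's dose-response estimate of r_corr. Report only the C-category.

carbon steel: f(T) = +0.150·(T−10) [T≤10 °C] = -2.2350
  sulphur-dioxide contribution → 7.04 μm/a
  chloride contribution → 56.37 μm/a
  total first-year rate 63.41 μm/a
Category bounds: 50…80 μm/a bracket r_corr ⇒ C4

C4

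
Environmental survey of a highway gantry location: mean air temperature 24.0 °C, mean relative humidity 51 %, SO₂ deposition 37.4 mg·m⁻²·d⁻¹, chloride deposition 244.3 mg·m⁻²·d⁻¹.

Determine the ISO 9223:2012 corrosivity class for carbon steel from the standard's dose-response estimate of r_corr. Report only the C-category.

carbon steel: f(T) = -0.054·(T−10) [T>10 °C] = -0.7560
  Pd branch = 1.77·Pd^0.52·e^(0.02·RH+f) = 15.15 μm/a
  Sd branch = 0.102·Sd^0.62·e^(0.033·RH+0.04·T) = 43.35 μm/a
  sum: 15.15 + 43.35 → r_corr = 58.5 μm/a
Category bounds: 50…80 μm/a bracket r_corr ⇒ C4

C4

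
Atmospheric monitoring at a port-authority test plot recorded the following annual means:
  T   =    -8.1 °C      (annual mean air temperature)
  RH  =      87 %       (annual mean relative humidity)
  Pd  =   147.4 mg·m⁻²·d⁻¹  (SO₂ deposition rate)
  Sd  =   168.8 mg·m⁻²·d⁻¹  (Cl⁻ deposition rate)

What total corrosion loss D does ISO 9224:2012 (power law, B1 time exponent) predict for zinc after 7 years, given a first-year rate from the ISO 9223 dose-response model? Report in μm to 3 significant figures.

D(7) = 17.1 μm

zinc: f(T) = +0.038·(T−10) [T≤10 °C] = -0.6878
  sulphur-dioxide contribution → 3.192 μm/a
  chloride contribution → 0.328 μm/a
  total first-year rate 3.52 μm/a
Power-law: D(7) = r_corr · 7^0.813
  D(7) = 3.52 × 7^0.813 = 3.52 × 4.865 = 17.12 μm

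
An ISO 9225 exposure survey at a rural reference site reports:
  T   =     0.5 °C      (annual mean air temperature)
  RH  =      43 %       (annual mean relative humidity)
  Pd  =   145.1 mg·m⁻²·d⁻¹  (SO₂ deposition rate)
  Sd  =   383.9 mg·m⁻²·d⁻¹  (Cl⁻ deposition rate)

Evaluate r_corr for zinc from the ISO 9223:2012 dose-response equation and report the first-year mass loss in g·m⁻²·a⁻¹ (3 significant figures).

zinc: T≤10 °C ⇒ hinge +0.038·(0.5−10) = -0.3610
  SO₂ term: 0.0129·145.1^0.44·exp(0.046·43-0.3610) = 0.5807
  Sd branch = 0.0175·Sd^0.57·e^(0.008·RH+0.085·T) = 0.7654 μm/a
  r_corr = 0.5807 + 0.7654 = 1.346 μm/a
Convert to mass loss: 1.346 μm/a × 7.14 g/cm³ = 9.612 g·m⁻²·a⁻¹

r_corr = 9.61 g·m⁻²·a⁻¹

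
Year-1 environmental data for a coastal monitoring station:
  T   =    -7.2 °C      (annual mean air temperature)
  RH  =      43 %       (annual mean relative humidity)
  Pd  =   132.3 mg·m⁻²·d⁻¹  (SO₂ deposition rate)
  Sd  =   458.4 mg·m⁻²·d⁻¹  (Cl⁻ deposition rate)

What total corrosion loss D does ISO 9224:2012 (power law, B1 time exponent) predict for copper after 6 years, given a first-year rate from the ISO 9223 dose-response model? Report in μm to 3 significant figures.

D(6) = 0.676 μm

copper: T≤10 °C ⇒ hinge +0.126·(-7.2−10) = -2.1672
  sulphur-dioxide contribution → 0.02732 μm/a
  chloride contribution → 0.1771 μm/a
  total first-year rate 0.2045 μm/a
Long-term exponent b (ISO 9224 Table 2, B1) = 0.667
  D(6) = 0.2045 × 6^0.667 = 0.2045 × 3.304 = 0.6755 μm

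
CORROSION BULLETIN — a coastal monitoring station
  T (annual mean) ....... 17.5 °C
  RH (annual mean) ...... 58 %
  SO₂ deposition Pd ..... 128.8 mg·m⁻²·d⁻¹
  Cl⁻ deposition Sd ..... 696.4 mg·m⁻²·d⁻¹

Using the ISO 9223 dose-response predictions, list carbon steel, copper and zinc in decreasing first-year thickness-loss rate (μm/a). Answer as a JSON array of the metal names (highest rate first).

carbon steel: f(T) = -0.054·(T−10) [T>10 °C] = -0.4050
  sulphur-dioxide contribution → 47.1 μm/a
  chloride contribution → 80.62 μm/a
  total first-year rate 127.7 μm/a
copper: temperature factor f = -0.080·(7.5) = -0.6000
  sulphur-dioxide contribution → 0.3151 μm/a
  chloride contribution → 1.142 μm/a
  ⇒ r_corr(copper) = 1.457 μm/a
zinc: T>10 °C ⇒ hinge -0.071·(17.5−10) = -0.5325
  sulphur-dioxide contribution → 0.9255 μm/a
  chloride contribution → 5.14 μm/a
  ⇒ r_corr(zinc) = 6.066 μm/a
Ordering by μm/a: carbon steel (128) > zinc (6.07) > copper (1.46)

["carbon steel", "zinc", "copper"]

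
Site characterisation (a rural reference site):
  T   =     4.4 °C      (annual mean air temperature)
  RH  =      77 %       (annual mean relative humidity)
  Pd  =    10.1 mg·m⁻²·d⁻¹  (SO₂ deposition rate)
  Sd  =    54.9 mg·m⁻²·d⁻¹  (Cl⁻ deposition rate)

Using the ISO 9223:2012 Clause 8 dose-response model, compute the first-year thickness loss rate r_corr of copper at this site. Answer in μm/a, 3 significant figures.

copper: temperature factor f = +0.126·(-5.6) = -0.7056
  sulphur-dioxide contribution → 0.4487 μm/a
  chloride contribution → 0.5997 μm/a
  ⇒ r_corr(copper) = 1.048 μm/a

r_corr = 1.05 μm/a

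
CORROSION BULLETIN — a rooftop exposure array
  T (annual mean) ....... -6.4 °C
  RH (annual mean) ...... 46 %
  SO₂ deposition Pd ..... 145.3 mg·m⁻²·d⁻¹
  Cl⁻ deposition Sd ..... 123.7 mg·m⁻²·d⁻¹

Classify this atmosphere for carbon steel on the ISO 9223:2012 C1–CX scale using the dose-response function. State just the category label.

C2

carbon steel: f(T) = +0.150·(T−10) [T≤10 °C] = -2.4600
  Pd branch = 1.77·Pd^0.52·e^(0.02·RH+f) = 5.053 μm/a
  Cl⁻ term: 0.102·123.7^0.62·exp(0.033·46+0.04·-6.4) = 7.144
  sum: 5.053 + 7.144 → r_corr = 12.2 μm/a
12.2 μm/a falls in (1.3, 25] for carbon steel → category C2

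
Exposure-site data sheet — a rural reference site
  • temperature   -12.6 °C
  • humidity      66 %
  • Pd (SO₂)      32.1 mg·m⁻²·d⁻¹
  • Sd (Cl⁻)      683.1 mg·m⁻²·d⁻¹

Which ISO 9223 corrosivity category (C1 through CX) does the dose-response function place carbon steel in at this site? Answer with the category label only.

C3

carbon steel: temperature factor f = +0.150·(-22.6) = -3.3900
  Pd branch = 1.77·Pd^0.52·e^(0.02·RH+f) = 1.356 μm/a
  Sd branch = 0.102·Sd^0.62·e^(0.033·RH+0.04·T) = 31.12 μm/a
  r_corr = 1.356 + 31.12 = 32.47 μm/a
32.5 μm/a falls in (25, 50] for carbon steel → category C3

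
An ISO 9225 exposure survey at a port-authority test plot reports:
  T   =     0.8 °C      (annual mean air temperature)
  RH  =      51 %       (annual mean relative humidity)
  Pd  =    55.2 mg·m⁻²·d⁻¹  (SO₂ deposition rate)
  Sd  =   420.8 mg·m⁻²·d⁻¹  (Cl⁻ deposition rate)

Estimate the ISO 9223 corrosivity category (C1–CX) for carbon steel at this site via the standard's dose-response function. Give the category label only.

carbon steel: temperature factor f = +0.150·(-9.2) = -1.3800
  SO₂ term: 1.77·55.2^0.52·exp(0.02·51-1.3800) = 9.941
  Cl⁻ term: 0.102·420.8^0.62·exp(0.033·51+0.04·0.8) = 24.01
  r_corr = 9.941 + 24.01 = 33.95 μm/a
33.9 μm/a falls in (25, 50] for carbon steel → category C3

C3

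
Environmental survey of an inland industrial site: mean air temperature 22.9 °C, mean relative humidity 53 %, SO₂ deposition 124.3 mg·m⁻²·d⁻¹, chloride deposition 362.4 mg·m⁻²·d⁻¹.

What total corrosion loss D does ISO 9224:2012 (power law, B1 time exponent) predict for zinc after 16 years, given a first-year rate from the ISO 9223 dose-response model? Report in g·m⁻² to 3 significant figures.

D(16) = 400 g·m⁻²

zinc: T>10 °C ⇒ hinge -0.071·(22.9−10) = -0.9159
  sulphur-dioxide contribution → 0.4934 μm/a
  chloride contribution → 5.386 μm/a
  total first-year rate 5.879 μm/a
ISO 9224: D(t) = r_corr · t^b with b = 0.813 (zinc, B1)
  D(16) = 5.879 × 16^0.813 = 5.879 × 9.527 = 56.01 μm
  Mass loss = 56.01 μm × 7.14 g/cm³ = 399.9 g·m⁻²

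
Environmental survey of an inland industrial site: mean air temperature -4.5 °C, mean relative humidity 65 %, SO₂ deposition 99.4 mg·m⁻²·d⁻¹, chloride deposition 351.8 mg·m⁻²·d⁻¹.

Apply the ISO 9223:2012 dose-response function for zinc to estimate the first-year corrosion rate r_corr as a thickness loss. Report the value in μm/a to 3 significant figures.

zinc: T≤10 °C ⇒ hinge +0.038·(-4.5−10) = -0.5510
  Pd branch = 0.0129·Pd^0.44·e^(0.046·RH+f) = 1.119 μm/a
  Sd branch = 0.0175·Sd^0.57·e^(0.008·RH+0.085·T) = 0.5677 μm/a
  sum: 1.119 + 0.5677 → r_corr = 1.686 μm/a

r_corr = 1.69 μm/a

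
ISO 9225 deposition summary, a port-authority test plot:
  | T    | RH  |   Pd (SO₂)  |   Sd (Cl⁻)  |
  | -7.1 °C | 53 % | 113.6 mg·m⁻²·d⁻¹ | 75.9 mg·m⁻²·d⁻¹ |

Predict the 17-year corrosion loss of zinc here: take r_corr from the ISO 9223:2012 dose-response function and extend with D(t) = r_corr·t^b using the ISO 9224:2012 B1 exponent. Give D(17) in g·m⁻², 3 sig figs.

zinc: temperature factor f = +0.038·(-17.1) = -0.6498
  SO₂ term: 0.0129·113.6^0.44·exp(0.046·53-0.6498) = 0.6188
  Sd branch = 0.0175·Sd^0.57·e^(0.008·RH+0.085·T) = 0.1725 μm/a
  r_corr = 0.6188 + 0.1725 = 0.7913 μm/a
ISO 9224: D(t) = r_corr · t^b with b = 0.813 (zinc, B1)
  D(17) = 0.7913 × 17^0.813 = 0.7913 × 10.01 = 7.92 μm
  Mass loss = 7.92 μm × 7.14 g/cm³ = 56.55 g·m⁻²

D(17) = 56.5 g·m⁻²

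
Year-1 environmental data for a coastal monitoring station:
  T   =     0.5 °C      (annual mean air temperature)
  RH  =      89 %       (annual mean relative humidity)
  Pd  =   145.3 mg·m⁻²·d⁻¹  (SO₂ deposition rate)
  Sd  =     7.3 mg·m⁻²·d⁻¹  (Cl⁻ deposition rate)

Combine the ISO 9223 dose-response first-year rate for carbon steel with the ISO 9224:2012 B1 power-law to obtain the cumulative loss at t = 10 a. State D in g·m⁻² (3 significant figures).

carbon steel: temperature factor f = +0.150·(-9.5) = -1.4250
  sulphur-dioxide contribution → 33.61 μm/a
  chloride contribution → 6.731 μm/a
  total first-year rate 40.35 μm/a
Power-law: D(10) = r_corr · 10^0.523
  D(10) = 40.35 × 10^0.523 = 40.35 × 3.334 = 134.5 μm
  Mass loss = 134.5 μm × 7.85 g/cm³ = 1056 g·m⁻²

D(10) = 1.06e+03 g·m⁻²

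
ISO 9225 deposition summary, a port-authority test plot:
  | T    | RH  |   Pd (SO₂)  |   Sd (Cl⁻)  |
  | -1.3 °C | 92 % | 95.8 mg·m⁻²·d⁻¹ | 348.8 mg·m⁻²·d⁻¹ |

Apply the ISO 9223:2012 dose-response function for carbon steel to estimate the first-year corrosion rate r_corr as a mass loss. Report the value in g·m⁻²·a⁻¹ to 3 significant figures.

r_corr = 769 g·m⁻²·a⁻¹

carbon steel: f(T) = +0.150·(T−10) [T≤10 °C] = -1.6950
  Pd branch = 1.77·Pd^0.52·e^(0.02·RH+f) = 21.94 μm/a
  Cl⁻ term: 0.102·348.8^0.62·exp(0.033·92+0.04·-1.3) = 76.02
  r_corr = 21.94 + 76.02 = 97.96 μm/a
Convert to mass loss: 97.96 μm/a × 7.85 g/cm³ = 769 g·m⁻²·a⁻¹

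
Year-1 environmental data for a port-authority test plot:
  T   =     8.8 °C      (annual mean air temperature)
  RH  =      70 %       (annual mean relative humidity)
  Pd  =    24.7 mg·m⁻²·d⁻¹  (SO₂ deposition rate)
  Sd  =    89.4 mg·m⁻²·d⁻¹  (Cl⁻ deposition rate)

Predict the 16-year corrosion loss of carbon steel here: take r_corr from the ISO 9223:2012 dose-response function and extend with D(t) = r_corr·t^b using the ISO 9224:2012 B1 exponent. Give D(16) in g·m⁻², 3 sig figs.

D(16) = 1.86e+03 g·m⁻²

carbon steel: T≤10 °C ⇒ hinge +0.150·(8.8−10) = -0.1800
  SO₂ term: 1.77·24.7^0.52·exp(0.02·70-0.1800) = 31.77
  Cl⁻ term: 0.102·89.4^0.62·exp(0.033·70+0.04·8.8) = 23.69
  sum: 31.77 + 23.69 → r_corr = 55.46 μm/a
ISO 9224: D(t) = r_corr · t^b with b = 0.523 (carbon steel, B1)
  D(16) = 55.46 × 16^0.523 = 55.46 × 4.263 = 236.4 μm
  Mass loss = 236.4 μm × 7.85 g/cm³ = 1856 g·m⁻²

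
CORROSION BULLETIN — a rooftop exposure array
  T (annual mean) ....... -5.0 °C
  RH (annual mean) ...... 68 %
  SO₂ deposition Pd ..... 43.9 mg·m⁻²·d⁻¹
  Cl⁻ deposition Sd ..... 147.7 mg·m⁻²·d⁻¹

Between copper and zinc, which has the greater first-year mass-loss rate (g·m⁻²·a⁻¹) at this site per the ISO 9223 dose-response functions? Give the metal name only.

copper: temperature factor f = +0.126·(-15.0) = -1.8900
  SO₂ term: 0.0053·43.9^0.26·exp(0.059·68-1.8900) = 0.1183
  Cl⁻ term: 0.01025·147.7^0.27·exp(0.036·68+0.049·-5.0) = 0.3574
  r_corr = 0.1183 + 0.3574 = 0.4757 μm/a
  mass loss = 0.4757 μm/a × 8.96 g/cm³ = 4.262 g·m⁻²·a⁻¹
zinc: T≤10 °C ⇒ hinge +0.038·(-5.0−10) = -0.5700
  Pd branch = 0.0129·Pd^0.44·e^(0.046·RH+f) = 0.8794 μm/a
  Cl⁻ term: 0.0175·147.7^0.57·exp(0.008·68+0.085·-5.0) = 0.3398
  sum: 0.8794 + 0.3398 → r_corr = 1.219 μm/a
  mass loss = 1.219 μm/a × 7.14 g/cm³ = 8.706 g·m⁻²·a⁻¹
Ordering by g·m⁻²·a⁻¹: zinc (8.71) > copper (4.26)

zinc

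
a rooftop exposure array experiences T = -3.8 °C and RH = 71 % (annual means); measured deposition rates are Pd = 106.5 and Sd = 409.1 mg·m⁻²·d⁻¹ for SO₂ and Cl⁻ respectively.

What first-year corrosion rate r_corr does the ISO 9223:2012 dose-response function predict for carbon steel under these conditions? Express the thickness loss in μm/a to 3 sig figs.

r_corr = 48.4 μm/a

carbon steel: T≤10 °C ⇒ hinge +0.150·(-3.8−10) = -2.0700
  sulphur-dioxide contribution → 10.47 μm/a
  chloride contribution → 37.97 μm/a
  total first-year rate 48.44 μm/a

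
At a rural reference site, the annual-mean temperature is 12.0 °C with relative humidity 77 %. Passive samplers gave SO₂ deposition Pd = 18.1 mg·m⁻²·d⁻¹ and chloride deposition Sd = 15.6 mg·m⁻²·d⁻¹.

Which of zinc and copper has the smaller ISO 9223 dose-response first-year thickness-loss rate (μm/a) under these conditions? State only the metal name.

zinc: temperature factor f = -0.071·(2.0) = -0.1420
  Pd branch = 0.0129·Pd^0.44·e^(0.046·RH+f) = 1.382 μm/a
  Sd branch = 0.0175·Sd^0.57·e^(0.008·RH+0.085·T) = 0.4302 μm/a
  sum: 1.382 + 0.4302 → r_corr = 1.812 μm/a
copper: temperature factor f = -0.080·(2.0) = -0.1600
  Pd branch = 0.0053·Pd^0.26·e^(0.059·RH+f) = 0.9011 μm/a
  Sd branch = 0.01025·Sd^0.27·e^(0.036·RH+0.049·T) = 0.6196 μm/a
  r_corr = 0.9011 + 0.6196 = 1.521 μm/a
Ordering by μm/a: zinc (1.81) > copper (1.52)

copper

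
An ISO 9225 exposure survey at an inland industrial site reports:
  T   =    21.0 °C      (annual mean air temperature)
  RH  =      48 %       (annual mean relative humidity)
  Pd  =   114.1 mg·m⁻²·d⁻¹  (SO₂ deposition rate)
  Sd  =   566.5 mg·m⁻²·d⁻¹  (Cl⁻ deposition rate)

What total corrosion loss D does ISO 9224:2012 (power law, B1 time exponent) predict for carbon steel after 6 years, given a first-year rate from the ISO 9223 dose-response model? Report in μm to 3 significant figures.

carbon steel: T>10 °C ⇒ hinge -0.054·(21.0−10) = -0.5940
  Pd branch = 1.77·Pd^0.52·e^(0.02·RH+f) = 29.97 μm/a
  Sd branch = 0.102·Sd^0.62·e^(0.033·RH+0.04·T) = 58.66 μm/a
  sum: 29.97 + 58.66 → r_corr = 88.63 μm/a
Long-term exponent b (ISO 9224 Table 2, B1) = 0.523
  D(6) = 88.63 × 6^0.523 = 88.63 × 2.553 = 226.2 μm

D(6) = 226 μm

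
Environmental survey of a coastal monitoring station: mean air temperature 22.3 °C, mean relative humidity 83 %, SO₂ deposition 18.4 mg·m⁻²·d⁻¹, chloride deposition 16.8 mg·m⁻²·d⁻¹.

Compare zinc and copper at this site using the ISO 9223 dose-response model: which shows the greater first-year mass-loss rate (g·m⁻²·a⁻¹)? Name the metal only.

zinc: f(T) = -0.071·(T−10) [T>10 °C] = -0.8733
  SO₂ term: 0.0129·18.4^0.44·exp(0.046·83-0.8733) = 0.883
  Cl⁻ term: 0.0175·16.8^0.57·exp(0.008·83+0.085·22.3) = 1.13
  r_corr = 0.883 + 1.13 = 2.013 μm/a
  mass loss = 2.013 μm/a × 7.14 g/cm³ = 14.37 g·m⁻²·a⁻¹
copper: T>10 °C ⇒ hinge -0.080·(22.3−10) = -0.9840
  Pd branch = 0.0053·Pd^0.26·e^(0.059·RH+f) = 0.5656 μm/a
  Sd branch = 0.01025·Sd^0.27·e^(0.036·RH+0.049·T) = 1.3 μm/a
  sum: 0.5656 + 1.3 → r_corr = 1.865 μm/a
  mass loss = 1.865 μm/a × 8.96 g/cm³ = 16.71 g·m⁻²·a⁻¹
Ordering by g·m⁻²·a⁻¹: copper (16.7) > zinc (14.4)

copper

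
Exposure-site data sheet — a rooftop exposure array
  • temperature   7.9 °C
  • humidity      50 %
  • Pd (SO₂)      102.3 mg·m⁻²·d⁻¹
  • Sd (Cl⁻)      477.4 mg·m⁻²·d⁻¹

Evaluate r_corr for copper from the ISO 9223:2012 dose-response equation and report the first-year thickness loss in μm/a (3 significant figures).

copper: temperature factor f = +0.126·(-2.1) = -0.2646
  SO₂ term: 0.0053·102.3^0.26·exp(0.059·50-0.2646) = 0.2589
  Cl⁻ term: 0.01025·477.4^0.27·exp(0.036·50+0.049·7.9) = 0.4829
  r_corr = 0.2589 + 0.4829 = 0.7418 μm/a

r_corr = 0.742 μm/a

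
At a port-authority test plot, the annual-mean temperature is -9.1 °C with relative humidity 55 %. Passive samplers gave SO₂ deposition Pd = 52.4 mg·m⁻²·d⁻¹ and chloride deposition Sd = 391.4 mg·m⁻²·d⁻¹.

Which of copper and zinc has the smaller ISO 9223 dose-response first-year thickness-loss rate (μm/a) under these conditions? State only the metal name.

copper

copper: T≤10 °C ⇒ hinge +0.126·(-9.1−10) = -2.4066
  sulphur-dioxide contribution → 0.03431 μm/a
  chloride contribution → 0.2382 μm/a
  ⇒ r_corr(copper) = 0.2725 μm/a
zinc: T≤10 °C ⇒ hinge +0.038·(-9.1−10) = -0.7258
  sulphur-dioxide contribution → 0.4474 μm/a
  chloride contribution → 0.3767 μm/a
  ⇒ r_corr(zinc) = 0.8241 μm/a
Ordering by μm/a: zinc (0.824) > copper (0.273)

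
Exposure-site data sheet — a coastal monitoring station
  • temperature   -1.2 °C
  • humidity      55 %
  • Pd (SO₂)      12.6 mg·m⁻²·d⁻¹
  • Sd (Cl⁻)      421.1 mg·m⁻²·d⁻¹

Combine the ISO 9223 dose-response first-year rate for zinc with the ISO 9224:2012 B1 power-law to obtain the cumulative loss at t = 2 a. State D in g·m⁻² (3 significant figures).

zinc: T≤10 °C ⇒ hinge +0.038·(-1.2−10) = -0.4256
  sulphur-dioxide contribution → 0.3226 μm/a
  chloride contribution → 0.7687 μm/a
  ⇒ r_corr(zinc) = 1.091 μm/a
Long-term exponent b (ISO 9224 Table 2, B1) = 0.813
  D(2) = 1.091 × 2^0.813 = 1.091 × 1.757 = 1.917 μm
  Mass loss = 1.917 μm × 7.14 g/cm³ = 13.69 g·m⁻²

D(2) = 13.7 g·m⁻²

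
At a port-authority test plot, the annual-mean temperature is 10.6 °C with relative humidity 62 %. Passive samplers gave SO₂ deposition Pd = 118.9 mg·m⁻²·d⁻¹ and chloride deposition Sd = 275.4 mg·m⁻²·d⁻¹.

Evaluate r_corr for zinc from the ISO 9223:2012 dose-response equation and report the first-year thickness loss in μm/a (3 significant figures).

r_corr = 3.49 μm/a

zinc: T>10 °C ⇒ hinge -0.071·(10.6−10) = -0.0426
  SO₂ term: 0.0129·118.9^0.44·exp(0.046·62-0.0426) = 1.753
  Cl⁻ term: 0.0175·275.4^0.57·exp(0.008·62+0.085·10.6) = 1.74
  sum: 1.753 + 1.74 → r_corr = 3.493 μm/a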